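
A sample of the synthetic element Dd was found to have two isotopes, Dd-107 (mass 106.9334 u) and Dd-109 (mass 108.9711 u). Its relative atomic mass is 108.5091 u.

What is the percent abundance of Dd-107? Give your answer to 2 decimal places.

Writing the weighted mean with unknown fraction x of Dd-107:
106.9334·x + 108.9711·(1 − x) = 108.5091
(106.9334 − 108.9711)·x = 108.5091 − 108.9711
x = -0.4620 / -2.0377 = 0.22673 → 22.67% Dd-107, 77.33% Dd-109.

22.67%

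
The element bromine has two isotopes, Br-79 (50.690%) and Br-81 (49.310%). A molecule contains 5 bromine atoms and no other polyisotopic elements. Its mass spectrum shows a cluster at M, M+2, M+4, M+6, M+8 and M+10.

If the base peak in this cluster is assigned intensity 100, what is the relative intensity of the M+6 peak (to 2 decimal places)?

97.28

(0.50690 + 0.49310)^5 gives M 0.0335, M+2 0.1628, M+4 0.3167, M+6 0.3081, M+8 0.1498, M+10 0.0292; the largest is M+4.
P(M+4) = C(5,2) × 0.50690^3 × 0.49310^2 = 10 × 0.13024674 × 0.24314761 = 0.316692 (base)
P(M+6) = C(5,3) × 0.50690^2 × 0.49310^3 = 10 × 0.25694761 × 0.11989609 = 0.308070
Relative intensity = 0.308070 / 0.316692 × 100 = 97.28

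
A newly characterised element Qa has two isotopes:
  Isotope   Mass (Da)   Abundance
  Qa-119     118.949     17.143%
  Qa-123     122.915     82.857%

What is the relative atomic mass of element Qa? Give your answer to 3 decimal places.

Average mass = Σ (abundance × isotope mass) = 0.17143 × 118.949 + 0.82857 × 122.915
= 20.3914 + 101.8437 = 122.2351 Da

122.235 Da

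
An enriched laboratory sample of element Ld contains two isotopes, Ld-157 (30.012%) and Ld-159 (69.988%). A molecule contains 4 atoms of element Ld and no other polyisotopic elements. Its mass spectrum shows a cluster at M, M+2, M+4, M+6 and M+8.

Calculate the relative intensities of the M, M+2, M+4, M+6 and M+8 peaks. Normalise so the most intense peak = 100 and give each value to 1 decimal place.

2.0 : 18.4 : 64.3 : 100.0 : 58.3

The 4 Ld atoms are independent, so intensities follow the terms of (0.30012 + 0.69988)^4.
P(M) = 0.30012^4 = 0.008113
P(M+2) = 4 × 0.30012^3 × 0.69988^1 = 0.075678
P(M+4) = 6 × 0.30012^2 × 0.69988^2 = 0.264721
P(M+6) = 4 × 0.30012^1 × 0.69988^3 = 0.411553
P(M+8) = 0.69988^4 = 0.239935
The M+6 peak is largest (0.411553); scaling to 100 gives 2.0 : 18.4 : 64.3 : 100.0 : 58.3.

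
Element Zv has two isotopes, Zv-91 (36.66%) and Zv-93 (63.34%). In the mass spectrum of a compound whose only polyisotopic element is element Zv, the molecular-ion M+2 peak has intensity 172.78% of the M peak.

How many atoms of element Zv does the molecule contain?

With n Zv atoms, P(M+2)/P(M) = C(n,1)·p^(n−1)q / p^n = n·q/p = n · 0.6334/0.3666.
n = 1.7278 × 0.3666/0.6334 = 1.00 ≈ 1

1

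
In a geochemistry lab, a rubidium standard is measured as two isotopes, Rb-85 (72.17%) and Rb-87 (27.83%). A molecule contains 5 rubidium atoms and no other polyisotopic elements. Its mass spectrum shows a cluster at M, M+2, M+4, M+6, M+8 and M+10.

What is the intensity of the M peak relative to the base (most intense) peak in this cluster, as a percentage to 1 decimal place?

Binomial terms of (0.7217 + 0.2783)^5: M 0.1958, M+2 0.3775, M+4 0.2911, M+6 0.1123, M+8 0.0216, M+10 0.0017 → M+2 is the base peak.
P(M+2) = C(5,1) × 0.7217^4 × 0.2783^1 = 5 × 0.27128565 × 0.2783 = 0.377494 (base)
P(M) = C(5,0) × 0.7217^5 × 0.2783^0 = 1 × 0.19578685 × 1.0000 = 0.195787
Relative intensity = 0.195787 / 0.377494 × 100 = 51.9

51.9%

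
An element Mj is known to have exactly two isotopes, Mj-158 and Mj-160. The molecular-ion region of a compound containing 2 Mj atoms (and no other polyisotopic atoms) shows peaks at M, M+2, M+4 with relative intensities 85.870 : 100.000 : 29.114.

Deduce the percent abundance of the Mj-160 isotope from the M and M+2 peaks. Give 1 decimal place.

Write p for the Mj-158 fraction. I(M+2)/I(M) = [C(2,1)·p^1·(1−p)] / p^2 = 2·(1−p)/p = 100.000/85.870 = 1.1646
(1−p)/p = 1.1646/2 = 0.5823  ⇒  p = 1/(1 + 0.5823) = 0.6320
Mj-158: 63.2%, Mj-160: 36.8%.

36.8%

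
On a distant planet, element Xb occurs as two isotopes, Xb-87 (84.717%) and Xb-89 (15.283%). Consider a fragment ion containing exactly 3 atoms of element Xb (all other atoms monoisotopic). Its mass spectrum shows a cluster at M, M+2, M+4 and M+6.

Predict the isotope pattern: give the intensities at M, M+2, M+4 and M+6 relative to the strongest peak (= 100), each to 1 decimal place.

The 3 Xb atoms are independent, so intensities follow the terms of (0.84717 + 0.15283)^3.
P(M) = 0.84717^3 = 0.608011
P(M+2) = 3 × 0.84717^2 × 0.15283^1 = 0.329057
P(M+4) = 3 × 0.84717^1 × 0.15283^2 = 0.059362
P(M+6) = 0.15283^3 = 0.003570
The M peak is largest (0.608011); scaling to 100 gives 100.0 : 54.1 : 9.8 : 0.6.

100.0 : 54.1 : 9.8 : 0.6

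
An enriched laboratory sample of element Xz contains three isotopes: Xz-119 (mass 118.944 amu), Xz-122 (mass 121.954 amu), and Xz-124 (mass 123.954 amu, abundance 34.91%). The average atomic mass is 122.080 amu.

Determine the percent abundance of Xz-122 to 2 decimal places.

46.08%

Let x and y be the fractions of Xz-119 and Xz-122. Then x + y = 1 − 0.3491 = 0.6509 and 118.944x + 121.954y = 122.080 − 0.3491×123.954 = 78.8076586.
Substituting: 118.944x + 121.954(0.6509 − x) = 78.8076586
(118.944 − 121.954)x = -0.5722  ⇒  x = 0.19010, y = 0.46080
Xz-119: 19.01%, Xz-122: 46.08%.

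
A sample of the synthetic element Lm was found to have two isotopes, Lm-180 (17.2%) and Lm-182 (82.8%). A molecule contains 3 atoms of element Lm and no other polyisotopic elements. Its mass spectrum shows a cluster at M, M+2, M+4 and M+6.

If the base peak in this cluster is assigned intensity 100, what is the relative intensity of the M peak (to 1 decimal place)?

0.9

Binomial terms of (0.172 + 0.828)^3: M 0.0051, M+2 0.0735, M+4 0.3538, M+6 0.5677 → M+6 is the base peak.
P(M+6) = C(3,3) × 0.172^0 × 0.828^3 = 1 × 1.0000 × 0.56766355 = 0.567664 (base)
P(M) = C(3,0) × 0.172^3 × 0.828^0 = 1 × 0.00508845 × 1.0000 = 0.005088
Relative intensity = 0.005088 / 0.567664 × 100 = 0.9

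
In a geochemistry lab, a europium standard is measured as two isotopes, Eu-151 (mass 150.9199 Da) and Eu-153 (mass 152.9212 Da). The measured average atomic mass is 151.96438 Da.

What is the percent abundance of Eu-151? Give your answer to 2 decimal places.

Writing the weighted mean with unknown fraction x of Eu-151:
150.9199·x + 152.9212·(1 − x) = 151.96438
(150.9199 − 152.9212)·x = 151.96438 − 152.9212
x = -0.95682 / -2.0013 = 0.47810 → 47.81% Eu-151, 52.19% Eu-153.

47.81%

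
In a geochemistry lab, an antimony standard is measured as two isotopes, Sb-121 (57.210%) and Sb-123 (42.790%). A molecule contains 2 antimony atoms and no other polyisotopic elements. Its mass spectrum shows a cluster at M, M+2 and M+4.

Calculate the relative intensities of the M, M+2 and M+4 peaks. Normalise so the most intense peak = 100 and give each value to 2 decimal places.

66.85 : 100.00 : 37.40

Expanding (0.57210 + 0.42790)^2:
P(M) = 0.57210^2 = 0.327298
P(M+2) = 2 × 0.57210^1 × 0.42790^1 = 0.489603
P(M+4) = 0.42790^2 = 0.183098
The M+2 peak is largest (0.489603); scaling to 100 gives 66.85 : 100.00 : 37.40.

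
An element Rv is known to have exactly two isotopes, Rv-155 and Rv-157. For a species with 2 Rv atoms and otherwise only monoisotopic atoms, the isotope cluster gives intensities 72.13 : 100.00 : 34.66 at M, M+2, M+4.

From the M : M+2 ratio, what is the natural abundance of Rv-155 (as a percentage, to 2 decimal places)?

Write p for the Rv-155 fraction. I(M+2)/I(M) = [C(2,1)·p^1·(1−p)] / p^2 = 2·(1−p)/p = 100.00/72.13 = 1.3864
(1−p)/p = 1.3864/2 = 0.6932  ⇒  p = 1/(1 + 0.6932) = 0.5906
Rv-155: 59.06%, Rv-157: 40.94%.

59.06%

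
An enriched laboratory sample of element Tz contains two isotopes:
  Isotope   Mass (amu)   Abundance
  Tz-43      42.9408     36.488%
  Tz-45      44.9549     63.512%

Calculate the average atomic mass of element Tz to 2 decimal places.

Weight each isotope mass by its fractional abundance: 0.36488 × 42.9408 + 0.63512 × 44.9549
= 15.66824 + 28.55176 = 44.22000 amu

44.22 amu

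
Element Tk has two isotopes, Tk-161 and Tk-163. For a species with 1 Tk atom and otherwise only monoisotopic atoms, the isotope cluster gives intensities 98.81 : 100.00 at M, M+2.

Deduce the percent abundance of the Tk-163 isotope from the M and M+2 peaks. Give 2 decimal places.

Let p = fractional abundance of Tk-161. I(M+2)/I(M) = [C(1,1)·p^0·(1−p)] / p^1 = 1·(1−p)/p = 100.00/98.81 = 1.0120
(1−p)/p = 1.0120/1 = 1.0120  ⇒  p = 1/(1 + 1.0120) = 0.4970
Tk-161: 49.70%, Tk-163: 50.30%.

50.30%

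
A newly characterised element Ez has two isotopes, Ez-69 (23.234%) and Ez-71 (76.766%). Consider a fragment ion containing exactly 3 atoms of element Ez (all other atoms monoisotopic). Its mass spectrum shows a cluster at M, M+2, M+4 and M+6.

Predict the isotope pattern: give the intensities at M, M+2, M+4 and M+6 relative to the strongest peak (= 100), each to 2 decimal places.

Expanding (0.23234 + 0.76766)^3:
P(M) = 0.23234^3 = 0.012542
P(M+2) = 3 × 0.23234^2 × 0.76766^1 = 0.124319
P(M+4) = 3 × 0.23234^1 × 0.76766^2 = 0.410755
P(M+6) = 0.76766^3 = 0.452383
The M+6 peak is largest (0.452383); scaling to 100 gives 2.77 : 27.48 : 90.80 : 100.00.

2.77 : 27.48 : 90.80 : 100.00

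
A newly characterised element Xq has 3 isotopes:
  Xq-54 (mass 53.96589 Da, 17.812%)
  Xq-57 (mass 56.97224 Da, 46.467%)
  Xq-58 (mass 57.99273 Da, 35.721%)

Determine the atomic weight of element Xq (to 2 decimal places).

56.80 Da

The abundance-weighted mean is 0.17812 × 53.96589 + 0.46467 × 56.97224 + 0.35721 × 57.99273
= 9.612404 + 26.473291 + 20.715583 = 56.801278 Da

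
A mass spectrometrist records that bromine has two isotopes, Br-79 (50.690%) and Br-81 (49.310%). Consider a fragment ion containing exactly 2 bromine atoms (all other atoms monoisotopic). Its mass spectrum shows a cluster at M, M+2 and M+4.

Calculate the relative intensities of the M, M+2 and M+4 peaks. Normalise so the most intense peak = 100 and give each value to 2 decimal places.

51.40 : 100.00 : 48.64

Expanding (0.50690 + 0.49310)^2:
P(M) = 0.50690^2 = 0.256948
P(M+2) = 2 × 0.50690^1 × 0.49310^1 = 0.499905
P(M+4) = 0.49310^2 = 0.243148
The M+2 peak is largest (0.499905); scaling to 100 gives 51.40 : 100.00 : 48.64.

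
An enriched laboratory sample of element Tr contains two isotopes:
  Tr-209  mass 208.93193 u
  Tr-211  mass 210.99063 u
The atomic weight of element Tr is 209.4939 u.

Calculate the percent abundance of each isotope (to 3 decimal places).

Tr-209: 72.703%, Tr-211: 27.297%

Writing the weighted mean with unknown fraction x of Tr-209:
208.93193·x + 210.99063·(1 − x) = 209.4939
(208.93193 − 210.99063)·x = 209.4939 − 210.99063
x = -1.49673 / -2.05870 = 0.72703 → 72.703% Tr-209, 27.297% Tr-211.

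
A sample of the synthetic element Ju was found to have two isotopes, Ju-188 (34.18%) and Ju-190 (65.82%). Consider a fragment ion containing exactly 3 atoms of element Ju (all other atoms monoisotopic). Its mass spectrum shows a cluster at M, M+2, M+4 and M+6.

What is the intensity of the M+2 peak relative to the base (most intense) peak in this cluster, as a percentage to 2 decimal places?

Binomial terms of (0.3418 + 0.6582)^3: M 0.0399, M+2 0.2307, M+4 0.4442, M+6 0.2852 → M+4 is the base peak.
P(M+4) = C(3,2) × 0.3418^1 × 0.6582^2 = 3 × 0.3418 × 0.43322724 = 0.444231 (base)
P(M+2) = C(3,1) × 0.3418^2 × 0.6582^1 = 3 × 0.11682724 × 0.6582 = 0.230687
Relative intensity = 0.230687 / 0.444231 × 100 = 51.93

51.93%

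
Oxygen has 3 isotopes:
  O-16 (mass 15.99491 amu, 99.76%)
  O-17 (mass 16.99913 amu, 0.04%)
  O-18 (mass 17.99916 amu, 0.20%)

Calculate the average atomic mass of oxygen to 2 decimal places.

Weight each isotope mass by its fractional abundance: 0.9976 × 15.99491 + 0.0004 × 16.99913 + 0.0020 × 17.99916
= 15.956522 + 0.006800 + 0.035998 = 15.999320 amu

16.00 amu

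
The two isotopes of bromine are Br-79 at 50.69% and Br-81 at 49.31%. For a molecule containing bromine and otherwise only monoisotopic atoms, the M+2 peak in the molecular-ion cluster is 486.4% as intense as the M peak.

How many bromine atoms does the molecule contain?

5

With n Br atoms, P(M+2)/P(M) = C(n,1)·p^(n−1)q / p^n = n·q/p = n · 0.4931/0.5069.
n = 4.864 × 0.5069/0.4931 = 5.00 ≈ 5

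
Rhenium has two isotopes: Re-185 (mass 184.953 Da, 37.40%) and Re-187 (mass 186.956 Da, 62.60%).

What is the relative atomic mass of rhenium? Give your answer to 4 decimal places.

The abundance-weighted mean is 0.3740 × 184.953 + 0.6260 × 186.956
= 69.17242 + 117.03446 = 186.20688 Da

186.2069 Da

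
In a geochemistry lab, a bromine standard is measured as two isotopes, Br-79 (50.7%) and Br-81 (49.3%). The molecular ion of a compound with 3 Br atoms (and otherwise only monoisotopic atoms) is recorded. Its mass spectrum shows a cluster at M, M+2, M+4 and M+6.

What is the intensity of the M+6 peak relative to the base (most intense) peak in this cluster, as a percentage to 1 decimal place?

Binomial terms of (0.507 + 0.493)^3: M 0.1303, M+2 0.3802, M+4 0.3697, M+6 0.1198 → M+2 is the base peak.
P(M+2) = C(3,1) × 0.507^2 × 0.493^1 = 3 × 0.257049 × 0.4930 = 0.380175 (base)
P(M+6) = C(3,3) × 0.507^0 × 0.493^3 = 1 × 1.0000 × 0.11982316 = 0.119823
Relative intensity = 0.119823 / 0.380175 × 100 = 31.5

31.5%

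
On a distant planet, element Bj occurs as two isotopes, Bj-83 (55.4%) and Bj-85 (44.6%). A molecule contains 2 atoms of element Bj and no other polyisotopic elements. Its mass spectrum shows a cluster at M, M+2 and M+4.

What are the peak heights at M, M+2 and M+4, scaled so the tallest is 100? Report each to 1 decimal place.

62.1 : 100.0 : 40.3

The 2 Bj atoms are independent, so intensities follow the terms of (0.554 + 0.446)^2.
P(M) = 0.554^2 = 0.306916
P(M+2) = 2 × 0.554^1 × 0.446^1 = 0.494168
P(M+4) = 0.446^2 = 0.198916
The M+2 peak is largest (0.494168); scaling to 100 gives 62.1 : 100.0 : 40.3.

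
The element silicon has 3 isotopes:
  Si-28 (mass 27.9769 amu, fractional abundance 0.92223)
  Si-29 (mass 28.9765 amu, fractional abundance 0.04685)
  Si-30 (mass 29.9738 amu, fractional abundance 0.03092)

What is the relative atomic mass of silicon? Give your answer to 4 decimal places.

Weight each isotope mass by its fractional abundance: 0.92223 × 27.9769 + 0.04685 × 28.9765 + 0.03092 × 29.9738
= 25.80114 + 1.35755 + 0.92679 = 28.08548 amu

28.0855 amu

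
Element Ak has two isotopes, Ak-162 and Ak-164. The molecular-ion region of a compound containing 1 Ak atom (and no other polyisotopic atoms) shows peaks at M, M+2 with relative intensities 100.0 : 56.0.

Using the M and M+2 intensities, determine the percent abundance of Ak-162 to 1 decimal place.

If p is the fraction of Ak that is Ak-162, then I(M+2)/I(M) = [C(1,1)·p^0·(1−p)] / p^1 = 1·(1−p)/p = 56.0/100.0 = 0.5600
(1−p)/p = 0.5600/1 = 0.5600  ⇒  p = 1/(1 + 0.5600) = 0.6410
Ak-162: 64.1%, Ak-164: 35.9%.

64.1%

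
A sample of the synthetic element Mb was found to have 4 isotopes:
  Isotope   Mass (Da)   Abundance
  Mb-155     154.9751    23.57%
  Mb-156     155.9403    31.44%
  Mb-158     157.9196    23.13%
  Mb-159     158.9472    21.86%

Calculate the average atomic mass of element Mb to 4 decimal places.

156.8279 Da

Average mass = Σ (abundance × isotope mass) = 0.2357 × 154.9751 + 0.3144 × 155.9403 + 0.2313 × 157.9196 + 0.2186 × 158.9472
= 36.52763 + 49.02763 + 36.52680 + 34.74586 = 156.82792 Da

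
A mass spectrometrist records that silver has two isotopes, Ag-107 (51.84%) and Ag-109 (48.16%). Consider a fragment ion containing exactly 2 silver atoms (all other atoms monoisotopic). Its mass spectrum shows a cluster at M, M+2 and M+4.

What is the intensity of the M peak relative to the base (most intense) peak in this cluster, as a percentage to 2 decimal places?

53.82%

(0.5184 + 0.4816)^2 gives M 0.2687, M+2 0.4993, M+4 0.2319; the largest is M+2.
P(M+2) = C(2,1) × 0.5184^1 × 0.4816^1 = 2 × 0.5184 × 0.4816 = 0.499323 (base)
P(M) = C(2,0) × 0.5184^2 × 0.4816^0 = 1 × 0.26873856 × 1.0000 = 0.268739
Relative intensity = 0.268739 / 0.499323 × 100 = 53.82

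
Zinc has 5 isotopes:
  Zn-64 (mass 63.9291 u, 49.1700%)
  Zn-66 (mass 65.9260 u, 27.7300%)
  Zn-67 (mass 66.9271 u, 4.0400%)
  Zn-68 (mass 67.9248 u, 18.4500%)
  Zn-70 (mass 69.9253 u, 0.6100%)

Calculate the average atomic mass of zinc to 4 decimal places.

65.3777 u

The abundance-weighted mean is 0.491700 × 63.9291 + 0.277300 × 65.9260 + 0.040400 × 66.9271 + 0.184500 × 67.9248 + 0.006100 × 69.9253
= 31.43394 + 18.28128 + 2.70385 + 12.53213 + 0.42654 = 65.37774 u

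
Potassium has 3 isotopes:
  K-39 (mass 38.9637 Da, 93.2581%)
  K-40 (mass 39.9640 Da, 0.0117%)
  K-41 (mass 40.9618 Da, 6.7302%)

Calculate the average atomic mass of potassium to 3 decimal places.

39.098 Da

Weight each isotope mass by its fractional abundance: 0.932581 × 38.9637 + 0.000117 × 39.9640 + 0.067302 × 40.9618
= 36.33681 + 0.00468 + 2.75681 = 39.09830 Da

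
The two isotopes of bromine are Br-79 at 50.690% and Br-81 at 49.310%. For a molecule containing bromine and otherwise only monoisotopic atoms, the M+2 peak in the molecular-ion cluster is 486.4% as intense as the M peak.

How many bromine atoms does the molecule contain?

The M+2/M ratio from n Br atoms is n · q/p = n · 0.49310/0.50690.
n = 4.864 × 0.50690/0.49310 = 5.00 ≈ 5

5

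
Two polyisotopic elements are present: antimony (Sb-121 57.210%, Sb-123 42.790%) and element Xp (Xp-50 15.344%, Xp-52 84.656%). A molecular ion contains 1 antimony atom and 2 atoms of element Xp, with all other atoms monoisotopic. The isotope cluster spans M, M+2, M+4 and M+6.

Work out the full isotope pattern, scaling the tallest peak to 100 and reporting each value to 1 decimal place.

2.6 : 30.5 : 100.0 : 58.8

Antimony pattern (n=1): 0.5721 : 0.4279
Element Xp pattern (n=2): 0.02354383 : 0.25979233 : 0.71666383
Convolve the two distributions (both contribute in 2-u steps):
  M: 0.5721×0.02354383 = 0.013469
  M+2: 0.5721×0.25979233 + 0.4279×0.02354383 = 0.158702
  M+4: 0.5721×0.71666383 + 0.4279×0.25979233 = 0.521169
  M+6: 0.4279×0.71666383 = 0.306660
Scale to base peak (0.521169) = 100: 2.6 : 30.5 : 100.0 : 58.8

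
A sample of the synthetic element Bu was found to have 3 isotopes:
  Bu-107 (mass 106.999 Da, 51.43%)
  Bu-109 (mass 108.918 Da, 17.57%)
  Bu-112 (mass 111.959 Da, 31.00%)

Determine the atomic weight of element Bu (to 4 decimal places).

Average mass = Σ (abundance × isotope mass) = 0.5143 × 106.999 + 0.1757 × 108.918 + 0.3100 × 111.959
= 55.02959 + 19.13689 + 34.70729 = 108.87377 Da

108.8738 Da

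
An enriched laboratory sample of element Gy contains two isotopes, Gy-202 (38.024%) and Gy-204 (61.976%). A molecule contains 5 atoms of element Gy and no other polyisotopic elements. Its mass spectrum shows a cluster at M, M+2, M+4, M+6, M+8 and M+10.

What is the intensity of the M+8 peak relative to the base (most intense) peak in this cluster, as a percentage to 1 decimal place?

81.5%

(0.38024 + 0.61976)^5 gives M 0.0079, M+2 0.0648, M+4 0.2112, M+6 0.3442, M+8 0.2805, M+10 0.0914; the largest is M+6.
P(M+6) = C(5,3) × 0.38024^2 × 0.61976^3 = 10 × 0.14458246 × 0.23805134 = 0.344180 (base)
P(M+8) = C(5,4) × 0.38024^1 × 0.61976^4 = 5 × 0.38024 × 0.1475347 = 0.280493
Relative intensity = 0.280493 / 0.344180 × 100 = 81.5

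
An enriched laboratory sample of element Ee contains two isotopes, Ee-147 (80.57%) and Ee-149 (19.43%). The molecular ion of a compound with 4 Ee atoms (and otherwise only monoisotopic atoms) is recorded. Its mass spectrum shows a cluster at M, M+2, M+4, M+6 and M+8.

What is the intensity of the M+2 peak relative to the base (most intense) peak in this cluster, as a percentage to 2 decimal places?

96.46%

Binomial terms of (0.8057 + 0.1943)^4: M 0.4214, M+2 0.4065, M+4 0.1470, M+6 0.0236, M+8 0.0014 → M is the base peak.
P(M) = C(4,0) × 0.8057^4 × 0.1943^0 = 1 × 0.42139896 × 1.0000 = 0.421399 (base)
P(M+2) = C(4,1) × 0.8057^3 × 0.1943^1 = 4 × 0.52302216 × 0.1943 = 0.406493
Relative intensity = 0.406493 / 0.421399 × 100 = 96.46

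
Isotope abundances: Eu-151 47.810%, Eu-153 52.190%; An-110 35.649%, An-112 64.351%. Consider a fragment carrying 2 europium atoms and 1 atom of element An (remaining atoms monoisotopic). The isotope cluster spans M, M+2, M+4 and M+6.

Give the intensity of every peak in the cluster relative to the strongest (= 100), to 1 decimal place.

19.5 : 77.7 : 100.0 : 41.9

Europium pattern (n=2): 0.22857961 : 0.49904078 : 0.27237961
Element An pattern (n=1): 0.35649 : 0.64351
Convolve the two distributions (both contribute in 2-u steps):
  M: 0.22857961×0.35649 = 0.081486
  M+2: 0.22857961×0.64351 + 0.49904078×0.35649 = 0.324996
  M+4: 0.49904078×0.64351 + 0.27237961×0.35649 = 0.418238
  M+6: 0.27237961×0.64351 = 0.175279
Scale to base peak (0.418238) = 100: 19.5 : 77.7 : 100.0 : 41.9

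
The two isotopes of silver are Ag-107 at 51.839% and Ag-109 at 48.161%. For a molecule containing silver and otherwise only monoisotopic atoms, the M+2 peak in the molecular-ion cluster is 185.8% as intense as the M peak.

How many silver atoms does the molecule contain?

For n independent Ag atoms, I(M+2)/I(M) = n · (abundance Ag-109) / (abundance Ag-107) = n · 0.48161/0.51839.
n = 1.858 × 0.51839/0.48161 = 2.00 ≈ 2

2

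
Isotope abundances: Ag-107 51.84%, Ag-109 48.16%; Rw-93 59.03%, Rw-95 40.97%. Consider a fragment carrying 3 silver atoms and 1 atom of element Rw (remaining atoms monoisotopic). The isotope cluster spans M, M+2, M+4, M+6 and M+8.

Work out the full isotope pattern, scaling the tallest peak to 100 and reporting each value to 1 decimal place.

22.1 : 77.0 : 100.0 : 57.5 : 12.3

Silver pattern (n=3): 0.13931407 : 0.38827347 : 0.36071085 : 0.11170161
Element Rw pattern (n=1): 0.5903 : 0.4097
Convolve the two distributions (both contribute in 2-u steps):
  M: 0.13931407×0.5903 = 0.082237
  M+2: 0.13931407×0.4097 + 0.38827347×0.5903 = 0.286275
  M+4: 0.38827347×0.4097 + 0.36071085×0.5903 = 0.372003
  M+6: 0.36071085×0.4097 + 0.11170161×0.5903 = 0.213721
  M+8: 0.11170161×0.4097 = 0.045764
Scale to base peak (0.372003) = 100: 22.1 : 77.0 : 100.0 : 57.5 : 12.3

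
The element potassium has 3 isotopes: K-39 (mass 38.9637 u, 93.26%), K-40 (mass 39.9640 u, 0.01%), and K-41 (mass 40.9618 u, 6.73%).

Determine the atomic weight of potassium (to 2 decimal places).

Ar = Σ fᵢ·mᵢ = 0.9326 × 38.9637 + 0.0001 × 39.9640 + 0.0673 × 40.9618
= 36.33755 + 0.00400 + 2.75673 = 39.09828 u

39.10 u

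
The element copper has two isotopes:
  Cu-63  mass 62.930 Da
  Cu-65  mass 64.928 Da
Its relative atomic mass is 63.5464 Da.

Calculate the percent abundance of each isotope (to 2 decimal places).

Writing the weighted mean with unknown fraction x of Cu-63:
62.930·x + 64.928·(1 − x) = 63.5464
(62.930 − 64.928)·x = 63.5464 − 64.928
x = -1.3816 / -1.998 = 0.69149 → 69.15% Cu-63, 30.85% Cu-65.

Cu-63: 69.15%, Cu-65: 30.85%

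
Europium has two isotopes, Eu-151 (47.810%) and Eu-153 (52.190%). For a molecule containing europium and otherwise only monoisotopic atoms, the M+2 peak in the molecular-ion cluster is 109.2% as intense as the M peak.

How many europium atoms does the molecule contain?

With n Eu atoms, P(M+2)/P(M) = C(n,1)·p^(n−1)q / p^n = n·q/p = n · 0.52190/0.47810.
n = 1.092 × 0.47810/0.52190 = 1.00 ≈ 1

1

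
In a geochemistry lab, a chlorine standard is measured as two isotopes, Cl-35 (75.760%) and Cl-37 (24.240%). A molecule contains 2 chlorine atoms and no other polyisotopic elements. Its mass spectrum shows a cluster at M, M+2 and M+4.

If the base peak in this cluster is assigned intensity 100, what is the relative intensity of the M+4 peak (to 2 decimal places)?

(0.75760 + 0.24240)^2 gives M 0.5740, M+2 0.3673, M+4 0.0588; the largest is M.
P(M) = C(2,0) × 0.75760^2 × 0.24240^0 = 1 × 0.57395776 × 1.0000 = 0.573958 (base)
P(M+4) = C(2,2) × 0.75760^0 × 0.24240^2 = 1 × 1.0000 × 0.05875776 = 0.058758
Relative intensity = 0.058758 / 0.573958 × 100 = 10.24

10.24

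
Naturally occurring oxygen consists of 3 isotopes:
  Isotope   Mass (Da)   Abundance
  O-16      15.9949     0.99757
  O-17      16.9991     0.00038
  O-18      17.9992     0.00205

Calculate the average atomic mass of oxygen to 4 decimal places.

15.9994 Da

Weight each isotope mass by its fractional abundance: 0.99757 × 15.9949 + 0.00038 × 16.9991 + 0.00205 × 17.9992
= 15.95603 + 0.00646 + 0.03690 = 15.99939 Da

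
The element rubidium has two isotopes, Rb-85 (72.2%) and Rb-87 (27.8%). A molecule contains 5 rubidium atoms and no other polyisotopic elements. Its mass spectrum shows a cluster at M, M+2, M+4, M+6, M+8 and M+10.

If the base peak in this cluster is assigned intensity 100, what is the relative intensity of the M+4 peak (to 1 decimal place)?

(0.722 + 0.278)^5 gives M 0.1962, M+2 0.3777, M+4 0.2909, M+6 0.1120, M+8 0.0216, M+10 0.0017; the largest is M+2.
P(M+2) = C(5,1) × 0.722^4 × 0.278^1 = 5 × 0.27173701 × 0.2780 = 0.377714 (base)
P(M+4) = C(5,2) × 0.722^3 × 0.278^2 = 10 × 0.37636705 × 0.077284 = 0.290872
Relative intensity = 0.290872 / 0.377714 × 100 = 77.0

77.0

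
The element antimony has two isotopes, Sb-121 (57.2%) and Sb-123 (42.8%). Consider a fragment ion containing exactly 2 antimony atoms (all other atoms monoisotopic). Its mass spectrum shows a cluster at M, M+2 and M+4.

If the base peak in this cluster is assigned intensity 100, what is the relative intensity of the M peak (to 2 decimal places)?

Binomial terms of (0.572 + 0.428)^2: M 0.3272, M+2 0.4896, M+4 0.1832 → M+2 is the base peak.
P(M+2) = C(2,1) × 0.572^1 × 0.428^1 = 2 × 0.5720 × 0.4280 = 0.489632 (base)
P(M) = C(2,0) × 0.572^2 × 0.428^0 = 1 × 0.327184 × 1.0000 = 0.327184
Relative intensity = 0.327184 / 0.489632 × 100 = 66.82

66.82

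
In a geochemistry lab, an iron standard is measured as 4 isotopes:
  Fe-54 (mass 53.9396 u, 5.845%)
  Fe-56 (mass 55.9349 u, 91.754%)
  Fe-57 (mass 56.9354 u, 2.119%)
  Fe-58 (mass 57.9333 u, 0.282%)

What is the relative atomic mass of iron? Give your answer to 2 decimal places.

55.85 u

Ar = Σ fᵢ·mᵢ = 0.05845 × 53.9396 + 0.91754 × 55.9349 + 0.02119 × 56.9354 + 0.00282 × 57.9333
= 3.15277 + 51.32251 + 1.20646 + 0.16337 = 55.84511 u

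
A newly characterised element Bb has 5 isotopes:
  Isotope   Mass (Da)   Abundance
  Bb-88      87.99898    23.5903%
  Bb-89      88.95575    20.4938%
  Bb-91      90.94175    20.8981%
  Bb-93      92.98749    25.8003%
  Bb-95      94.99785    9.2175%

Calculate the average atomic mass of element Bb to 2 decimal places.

90.74 Da

Ar = Σ fᵢ·mᵢ = 0.235903 × 87.99898 + 0.204938 × 88.95575 + 0.208981 × 90.94175 + 0.258003 × 92.98749 + 0.092175 × 94.99785
= 20.759223 + 18.230413 + 19.005098 + 23.991051 + 8.756427 = 90.742212 Da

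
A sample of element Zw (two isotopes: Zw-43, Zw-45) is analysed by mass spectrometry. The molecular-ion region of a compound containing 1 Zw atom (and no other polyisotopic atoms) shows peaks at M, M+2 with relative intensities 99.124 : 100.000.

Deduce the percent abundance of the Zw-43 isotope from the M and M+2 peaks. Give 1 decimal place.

Let p = fractional abundance of Zw-43. I(M+2)/I(M) = [C(1,1)·p^0·(1−p)] / p^1 = 1·(1−p)/p = 100.000/99.124 = 1.0088
(1−p)/p = 1.0088/1 = 1.0088  ⇒  p = 1/(1 + 1.0088) = 0.4978
Zw-43: 49.8%, Zw-45: 50.2%.

49.8%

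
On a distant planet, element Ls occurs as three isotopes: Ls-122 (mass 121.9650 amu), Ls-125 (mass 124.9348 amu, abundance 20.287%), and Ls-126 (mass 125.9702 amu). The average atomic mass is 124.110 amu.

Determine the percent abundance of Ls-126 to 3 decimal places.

38.513%

Let x and y be the fractions of Ls-122 and Ls-126. Then x + y = 1 − 0.20287 = 0.79713 and 121.9650x + 125.9702y = 124.110 − 0.20287×124.9348 = 98.764477124.
Substituting: 121.9650x + 125.9702(0.79713 − x) = 98.764477124
(121.9650 − 125.9702)x = -1.650148402  ⇒  x = 0.41200, y = 0.38513
Ls-122: 41.200%, Ls-126: 38.513%.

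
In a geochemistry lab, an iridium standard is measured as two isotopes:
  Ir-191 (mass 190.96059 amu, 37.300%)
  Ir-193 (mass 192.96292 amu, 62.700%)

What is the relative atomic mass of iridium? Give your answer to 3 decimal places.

192.216 amu

Weight each isotope mass by its fractional abundance: 0.37300 × 190.96059 + 0.62700 × 192.96292
= 71.228300 + 120.987751 = 192.216051 amu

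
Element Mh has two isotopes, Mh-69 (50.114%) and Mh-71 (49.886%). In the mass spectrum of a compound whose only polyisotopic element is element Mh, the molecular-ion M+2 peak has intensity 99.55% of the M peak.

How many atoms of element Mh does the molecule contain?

1

With n Mh atoms, P(M+2)/P(M) = C(n,1)·p^(n−1)q / p^n = n·q/p = n · 0.49886/0.50114.
n = 0.9955 × 0.50114/0.49886 = 1.00 ≈ 1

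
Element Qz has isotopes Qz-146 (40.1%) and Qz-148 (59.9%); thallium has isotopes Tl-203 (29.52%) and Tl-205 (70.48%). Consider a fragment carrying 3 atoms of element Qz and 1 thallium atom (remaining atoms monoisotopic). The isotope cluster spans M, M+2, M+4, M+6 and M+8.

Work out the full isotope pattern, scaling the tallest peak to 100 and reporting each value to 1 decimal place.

5.2 : 35.6 : 90.0 : 100.0 : 41.2

Element Qz pattern (n=3): 0.0644812 : 0.2889594 : 0.4316376 : 0.2149218
Thallium pattern (n=1): 0.2952 : 0.7048
Convolve the two distributions (both contribute in 2-u steps):
  M: 0.0644812×0.2952 = 0.019035
  M+2: 0.0644812×0.7048 + 0.2889594×0.2952 = 0.130747
  M+4: 0.2889594×0.7048 + 0.4316376×0.2952 = 0.331078
  M+6: 0.4316376×0.7048 + 0.2149218×0.2952 = 0.367663
  M+8: 0.2149218×0.7048 = 0.151477
Scale to base peak (0.367663) = 100: 5.2 : 35.6 : 90.0 : 100.0 : 41.2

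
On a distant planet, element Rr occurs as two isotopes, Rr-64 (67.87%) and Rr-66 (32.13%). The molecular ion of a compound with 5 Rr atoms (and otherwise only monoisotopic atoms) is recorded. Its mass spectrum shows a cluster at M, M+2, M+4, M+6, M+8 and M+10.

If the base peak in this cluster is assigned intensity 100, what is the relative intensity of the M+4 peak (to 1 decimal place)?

94.7

Binomial terms of (0.6787 + 0.3213)^5: M 0.1440, M+2 0.3409, M+4 0.3227, M+6 0.1528, M+8 0.0362, M+10 0.0034 → M+2 is the base peak.
P(M+2) = C(5,1) × 0.6787^4 × 0.3213^1 = 5 × 0.2121834 × 0.3213 = 0.340873 (base)
P(M+4) = C(5,2) × 0.6787^3 × 0.3213^2 = 10 × 0.31263209 × 0.10323369 = 0.322742
Relative intensity = 0.322742 / 0.340873 × 100 = 94.7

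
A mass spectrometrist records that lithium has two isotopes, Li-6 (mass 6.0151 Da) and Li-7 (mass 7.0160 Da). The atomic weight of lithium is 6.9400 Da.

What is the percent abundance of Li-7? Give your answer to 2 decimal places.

92.41%

Let x be the fractional abundance of Li-6; then Li-7 has abundance 1 − x.
6.0151·x + 7.0160·(1 − x) = 6.9400
(6.0151 − 7.0160)·x = 6.9400 − 7.0160
x = -0.0760 / -1.0009 = 0.07593 → 7.59% Li-6, 92.41% Li-7.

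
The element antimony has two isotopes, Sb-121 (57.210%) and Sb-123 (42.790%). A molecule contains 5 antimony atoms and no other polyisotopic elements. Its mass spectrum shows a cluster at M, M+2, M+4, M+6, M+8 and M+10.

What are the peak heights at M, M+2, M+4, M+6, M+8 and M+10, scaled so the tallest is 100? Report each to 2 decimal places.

17.88 : 66.85 : 100.00 : 74.79 : 27.97 : 4.18

The 5 Sb atoms are independent, so intensities follow the terms of (0.57210 + 0.42790)^5.
P(M) = 0.57210^5 = 0.061286
P(M+2) = 5 × 0.57210^4 × 0.42790^1 = 0.229192
P(M+4) = 10 × 0.57210^3 × 0.42790^2 = 0.342847
P(M+6) = 10 × 0.57210^2 × 0.42790^3 = 0.256431
P(M+8) = 5 × 0.57210^1 × 0.42790^4 = 0.095898
P(M+10) = 0.42790^5 = 0.014345
The M+4 peak is largest (0.342847); scaling to 100 gives 17.88 : 66.85 : 100.00 : 74.79 : 27.97 : 4.18.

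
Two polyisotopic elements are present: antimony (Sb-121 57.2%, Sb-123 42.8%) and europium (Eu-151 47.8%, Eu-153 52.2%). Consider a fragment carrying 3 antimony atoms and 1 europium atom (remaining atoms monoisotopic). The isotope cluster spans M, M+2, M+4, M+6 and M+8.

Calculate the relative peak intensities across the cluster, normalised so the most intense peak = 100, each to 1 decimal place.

Antimony pattern (n=3): 0.18714925 : 0.42010426 : 0.31434374 : 0.07840275
Europium pattern (n=1): 0.4780 : 0.5220
Convolve the two distributions (both contribute in 2-u steps):
  M: 0.18714925×0.4780 = 0.089457
  M+2: 0.18714925×0.5220 + 0.42010426×0.4780 = 0.298502
  M+4: 0.42010426×0.5220 + 0.31434374×0.4780 = 0.369551
  M+6: 0.31434374×0.5220 + 0.07840275×0.4780 = 0.201564
  M+8: 0.07840275×0.5220 = 0.040926
Scale to base peak (0.369551) = 100: 24.2 : 80.8 : 100.0 : 54.5 : 11.1

24.2 : 80.8 : 100.0 : 54.5 : 11.1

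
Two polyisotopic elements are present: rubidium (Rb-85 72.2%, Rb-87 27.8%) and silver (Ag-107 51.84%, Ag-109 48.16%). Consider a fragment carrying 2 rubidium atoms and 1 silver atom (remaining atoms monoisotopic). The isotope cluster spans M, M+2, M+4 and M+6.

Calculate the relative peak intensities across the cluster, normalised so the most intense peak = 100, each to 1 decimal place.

58.9 : 100.0 : 50.8 : 8.1

Rubidium pattern (n=2): 0.521284 : 0.401432 : 0.077284
Silver pattern (n=1): 0.5184 : 0.4816
Convolve the two distributions (both contribute in 2-u steps):
  M: 0.521284×0.5184 = 0.270234
  M+2: 0.521284×0.4816 + 0.401432×0.5184 = 0.459153
  M+4: 0.401432×0.4816 + 0.077284×0.5184 = 0.233394
  M+6: 0.077284×0.4816 = 0.037220
Scale to base peak (0.459153) = 100: 58.9 : 100.0 : 50.8 : 8.1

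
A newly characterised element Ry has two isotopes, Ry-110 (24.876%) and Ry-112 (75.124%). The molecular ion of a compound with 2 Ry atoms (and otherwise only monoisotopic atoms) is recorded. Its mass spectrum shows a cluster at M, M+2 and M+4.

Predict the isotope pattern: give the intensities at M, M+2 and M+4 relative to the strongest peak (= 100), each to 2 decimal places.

The 2 Ry atoms are independent, so intensities follow the terms of (0.24876 + 0.75124)^2.
P(M) = 0.24876^2 = 0.061882
P(M+2) = 2 × 0.24876^1 × 0.75124^1 = 0.373757
P(M+4) = 0.75124^2 = 0.564362
The M+4 peak is largest (0.564362); scaling to 100 gives 10.96 : 66.23 : 100.00.

10.96 : 66.23 : 100.00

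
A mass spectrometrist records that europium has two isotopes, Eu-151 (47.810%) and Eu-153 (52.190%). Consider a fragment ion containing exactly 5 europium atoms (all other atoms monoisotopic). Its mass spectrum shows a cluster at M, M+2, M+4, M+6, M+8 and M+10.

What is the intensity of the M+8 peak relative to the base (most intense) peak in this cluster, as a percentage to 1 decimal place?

Term probabilities: M 0.0250, M+2 0.1363, M+4 0.2977, M+6 0.3249, M+8 0.1774, M+10 0.0387. Base peak = M+6.
P(M+6) = C(5,3) × 0.47810^2 × 0.52190^3 = 10 × 0.22857961 × 0.14215492 = 0.324937 (base)
P(M+8) = C(5,4) × 0.47810^1 × 0.52190^4 = 5 × 0.4781 × 0.07419065 = 0.177353
Relative intensity = 0.177353 / 0.324937 × 100 = 54.6

54.6%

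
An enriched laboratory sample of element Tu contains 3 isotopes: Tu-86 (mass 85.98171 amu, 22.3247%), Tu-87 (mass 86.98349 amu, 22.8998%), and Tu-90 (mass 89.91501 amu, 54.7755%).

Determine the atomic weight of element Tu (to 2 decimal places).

88.37 amu

The abundance-weighted mean is 0.223247 × 85.98171 + 0.228998 × 86.98349 + 0.547755 × 89.91501
= 19.195159 + 19.919045 + 49.251396 = 88.365600 amu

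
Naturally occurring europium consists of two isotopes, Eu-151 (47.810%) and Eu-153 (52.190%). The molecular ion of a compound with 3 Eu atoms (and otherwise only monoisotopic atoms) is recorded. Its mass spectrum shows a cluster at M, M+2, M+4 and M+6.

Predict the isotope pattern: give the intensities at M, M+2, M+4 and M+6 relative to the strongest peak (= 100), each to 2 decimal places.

27.97 : 91.61 : 100.00 : 36.39

Expanding (0.47810 + 0.52190)^3:
P(M) = 0.47810^3 = 0.109284
P(M+2) = 3 × 0.47810^2 × 0.52190^1 = 0.357887
P(M+4) = 3 × 0.47810^1 × 0.52190^2 = 0.390674
P(M+6) = 0.52190^3 = 0.142155
The M+4 peak is largest (0.390674); scaling to 100 gives 27.97 : 91.61 : 100.00 : 36.39.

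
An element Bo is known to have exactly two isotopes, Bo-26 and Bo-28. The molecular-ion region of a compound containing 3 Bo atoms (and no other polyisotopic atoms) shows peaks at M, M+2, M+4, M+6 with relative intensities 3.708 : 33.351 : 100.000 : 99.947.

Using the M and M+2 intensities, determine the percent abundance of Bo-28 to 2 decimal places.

74.99%

Write p for the Bo-26 fraction. I(M+2)/I(M) = [C(3,1)·p^2·(1−p)] / p^3 = 3·(1−p)/p = 33.351/3.708 = 8.9943
(1−p)/p = 8.9943/3 = 2.9981  ⇒  p = 1/(1 + 2.9981) = 0.2501
Bo-26: 25.01%, Bo-28: 74.99%.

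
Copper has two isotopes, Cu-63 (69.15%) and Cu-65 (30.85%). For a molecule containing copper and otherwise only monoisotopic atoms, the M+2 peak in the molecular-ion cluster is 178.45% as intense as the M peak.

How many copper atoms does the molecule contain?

The M+2/M ratio from n Cu atoms is n · q/p = n · 0.3085/0.6915.
n = 1.7845 × 0.6915/0.3085 = 4.00 ≈ 4

4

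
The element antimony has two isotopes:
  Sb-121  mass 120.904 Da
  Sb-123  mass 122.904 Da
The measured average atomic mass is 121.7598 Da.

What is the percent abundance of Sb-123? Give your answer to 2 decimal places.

Let x be the fractional abundance of Sb-121; then Sb-123 has abundance 1 − x.
120.904·x + 122.904·(1 − x) = 121.7598
(120.904 − 122.904)·x = 121.7598 − 122.904
x = -1.1442 / -2.000 = 0.57210 → 57.21% Sb-121, 42.79% Sb-123.

42.79%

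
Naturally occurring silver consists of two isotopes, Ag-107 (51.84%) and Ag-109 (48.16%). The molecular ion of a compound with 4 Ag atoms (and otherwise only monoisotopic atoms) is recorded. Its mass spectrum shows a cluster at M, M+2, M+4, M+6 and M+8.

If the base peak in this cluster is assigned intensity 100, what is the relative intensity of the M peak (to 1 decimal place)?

19.3

Term probabilities: M 0.0722, M+2 0.2684, M+4 0.3740, M+6 0.2316, M+8 0.0538. Base peak = M+4.
P(M+4) = C(4,2) × 0.5184^2 × 0.4816^2 = 6 × 0.26873856 × 0.23193856 = 0.373985 (base)
P(M) = C(4,0) × 0.5184^4 × 0.4816^0 = 1 × 0.07222041 × 1.0000 = 0.072220
Relative intensity = 0.072220 / 0.373985 × 100 = 19.3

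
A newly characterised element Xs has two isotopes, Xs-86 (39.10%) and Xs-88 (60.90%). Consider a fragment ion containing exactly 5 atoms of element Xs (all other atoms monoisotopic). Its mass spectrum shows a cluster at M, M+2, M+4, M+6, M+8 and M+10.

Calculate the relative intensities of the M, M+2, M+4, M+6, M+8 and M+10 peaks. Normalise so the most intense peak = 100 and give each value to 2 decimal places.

The 5 Xs atoms are independent, so intensities follow the terms of (0.3910 + 0.6090)^5.
P(M) = 0.3910^5 = 0.009139
P(M+2) = 5 × 0.3910^4 × 0.6090^1 = 0.071170
P(M+4) = 10 × 0.3910^3 × 0.6090^2 = 0.221700
P(M+6) = 10 × 0.3910^2 × 0.6090^3 = 0.345307
P(M+8) = 5 × 0.3910^1 × 0.6090^4 = 0.268916
P(M+10) = 0.6090^5 = 0.083770
The M+6 peak is largest (0.345307); scaling to 100 gives 2.65 : 20.61 : 64.20 : 100.00 : 77.88 : 24.26.

2.65 : 20.61 : 64.20 : 100.00 : 77.88 : 24.26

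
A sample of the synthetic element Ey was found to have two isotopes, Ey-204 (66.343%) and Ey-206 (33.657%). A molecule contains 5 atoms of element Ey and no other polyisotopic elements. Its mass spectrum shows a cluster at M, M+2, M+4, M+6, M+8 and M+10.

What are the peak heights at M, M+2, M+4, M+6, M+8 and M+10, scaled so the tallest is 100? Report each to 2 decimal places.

38.85 : 98.56 : 100.00 : 50.73 : 12.87 : 1.31

The 5 Ey atoms are independent, so intensities follow the terms of (0.66343 + 0.33657)^5.
P(M) = 0.66343^5 = 0.128521
P(M+2) = 5 × 0.66343^4 × 0.33657^1 = 0.326006
P(M+4) = 10 × 0.66343^3 × 0.33657^2 = 0.330778
P(M+6) = 10 × 0.66343^2 × 0.33657^3 = 0.167809
P(M+8) = 5 × 0.66343^1 × 0.33657^4 = 0.042566
P(M+10) = 0.33657^5 = 0.004319
The M+4 peak is largest (0.330778); scaling to 100 gives 38.85 : 98.56 : 100.00 : 50.73 : 12.87 : 1.31.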